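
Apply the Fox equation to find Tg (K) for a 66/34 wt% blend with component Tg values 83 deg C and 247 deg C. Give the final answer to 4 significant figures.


1/Tg = w1/Tg1 + w2/Tg2 (in Kelvin)
Tg1 = 356.15 K, Tg2 = 520.15 K
1/Tg = 0.66/356.15 + 0.34/520.15
Tg = 398.9 K


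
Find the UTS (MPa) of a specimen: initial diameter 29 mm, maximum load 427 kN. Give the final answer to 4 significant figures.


A0 = pi*(d/2)^2 = pi*(29/2)^2 = 660.52 mm^2
UTS = F_max / A0 = 427*1000 / 660.52
UTS = 646.5 MPa


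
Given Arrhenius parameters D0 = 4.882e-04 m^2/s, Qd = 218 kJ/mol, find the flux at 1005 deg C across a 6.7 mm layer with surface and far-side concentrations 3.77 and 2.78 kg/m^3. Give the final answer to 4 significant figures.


Step 1: D = D0 * exp(-Qd/(R*T))
T = 1005 + 273.15 = 1278.15 K
D = 4.882e-04 * exp(-218e3 / (8.314 * 1278.15)) = 6.01433e-13 m^2/s
Step 2: J = D * (C1 - C2) / dx
J = 6.01433e-13 * (3.77 - 2.78) / 6.7e-03
J = 8.887e-11 kg/(m^2*s)


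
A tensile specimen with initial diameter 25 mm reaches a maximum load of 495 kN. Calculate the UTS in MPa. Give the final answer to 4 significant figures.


A0 = pi*(d/2)^2 = pi*(25/2)^2 = 490.874 mm^2
UTS = F_max / A0 = 495*1000 / 490.874
UTS = 1008 MPa


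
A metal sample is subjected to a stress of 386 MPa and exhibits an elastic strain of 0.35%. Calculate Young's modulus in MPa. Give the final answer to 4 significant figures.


E = sigma / epsilon
epsilon = 0.35% = 3.5e-03
E = 386 / 3.5e-03
E = 110300 MPa


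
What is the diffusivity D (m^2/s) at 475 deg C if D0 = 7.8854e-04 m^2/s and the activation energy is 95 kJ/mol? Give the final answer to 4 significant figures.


D = D0 * exp(-Qd / (R*T))
T = 748.15 K
D = 7.8854e-04 * exp(-95e3 / (8.314 * 748.15))
D = 1.836e-10 m^2/s


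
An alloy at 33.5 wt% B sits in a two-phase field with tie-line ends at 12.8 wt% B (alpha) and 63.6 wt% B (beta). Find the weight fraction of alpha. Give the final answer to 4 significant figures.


f_alpha = (C_beta - C0) / (C_beta - C_alpha)
f_alpha = (63.6 - 33.5) / (63.6 - 12.8)
f_alpha = 0.5925


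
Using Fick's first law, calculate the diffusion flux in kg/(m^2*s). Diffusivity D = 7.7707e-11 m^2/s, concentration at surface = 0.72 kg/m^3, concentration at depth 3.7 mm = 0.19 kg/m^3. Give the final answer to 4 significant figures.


J = -D * (dC/dx) = D * (C1 - C2) / dx
J = 7.7707e-11 * (0.72 - 0.19) / 3.7e-03
J = 1.113e-08 kg/(m^2*s)


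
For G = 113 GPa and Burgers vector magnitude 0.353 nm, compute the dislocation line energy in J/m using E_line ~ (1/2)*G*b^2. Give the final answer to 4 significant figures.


E = G*b^2/2
b = 0.353 nm = 3.53e-10 m
G = 113 GPa = 1.13e+11 Pa
E = 0.5 * 1.13e+11 * (3.53e-10)^2
E = 7.04e-09 J/m


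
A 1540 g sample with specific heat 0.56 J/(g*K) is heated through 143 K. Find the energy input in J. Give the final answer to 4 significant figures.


Q = m * cp * dT
Q = 1540 * 0.56 * 143
Q = 123300 J


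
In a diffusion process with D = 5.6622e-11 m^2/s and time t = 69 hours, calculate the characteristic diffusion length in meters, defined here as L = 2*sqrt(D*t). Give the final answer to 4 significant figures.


t = 69 hr = 248400 s
Diffusion length = 2*sqrt(D*t)
= 2*sqrt(5.6622e-11 * 248400)
= 7.501e-03 m


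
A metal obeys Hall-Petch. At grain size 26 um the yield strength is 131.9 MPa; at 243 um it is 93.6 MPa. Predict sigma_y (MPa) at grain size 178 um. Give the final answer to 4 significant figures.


sigma_y = sigma0 + k / sqrt(d)
1/sqrt(d1) = 1/sqrt(2.6e-05) = 196.116;  1/sqrt(d2) = 64.15
k = (sigma1 - sigma2) / (1/sqrt(d1) - 1/sqrt(d2)) = (131.9 - 93.6) / (196.116 - 64.15) = 0.290226 MPa*m^0.5
sigma0 = sigma1 - k/sqrt(d1) = 131.9 - 0.290226*196.116 = 74.982 MPa
sigma_y(d3) = 74.982 + 0.290226 / sqrt(1.78e-04) = 96.74 MPa


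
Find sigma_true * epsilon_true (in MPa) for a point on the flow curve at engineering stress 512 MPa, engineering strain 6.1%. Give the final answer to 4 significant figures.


sigma_true = sigma_eng * (1 + epsilon_eng)
sigma_true = 512 * (1 + 0.061) = 543.232 MPa
epsilon_true = ln(1 + epsilon_eng)
epsilon_true = ln(1 + 0.061) = 0.0592119
sigma_true * epsilon_true = 543.232 * 0.0592119 = 32.17 MPa


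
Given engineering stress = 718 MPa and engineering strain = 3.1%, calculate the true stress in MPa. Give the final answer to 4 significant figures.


sigma_true = sigma_eng * (1 + epsilon_eng)
sigma_true = 718 * (1 + 0.031)
sigma_true = 740.3 MPa


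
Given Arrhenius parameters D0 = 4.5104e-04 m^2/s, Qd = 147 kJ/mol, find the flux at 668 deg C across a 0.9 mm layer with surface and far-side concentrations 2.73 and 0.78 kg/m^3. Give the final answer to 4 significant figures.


Step 1: D = D0 * exp(-Qd/(R*T))
T = 668 + 273.15 = 941.15 K
D = 4.5104e-04 * exp(-147e3 / (8.314 * 941.15)) = 3.12819e-12 m^2/s
Step 2: J = D * (C1 - C2) / dx
J = 3.12819e-12 * (2.73 - 0.78) / 9e-04
J = 6.778e-09 kg/(m^2*s)


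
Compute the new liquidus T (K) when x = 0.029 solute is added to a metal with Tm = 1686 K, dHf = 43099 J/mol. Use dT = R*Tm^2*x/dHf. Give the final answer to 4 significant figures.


dT = R*Tm^2*x / dHf
dT = 8.314 * 1686^2 * 0.029 / 43099
dT = 15.9022 K
T_new = 1686 - 15.9022 = 1670 K


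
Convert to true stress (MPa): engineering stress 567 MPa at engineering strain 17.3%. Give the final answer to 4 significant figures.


sigma_true = sigma_eng * (1 + epsilon_eng)
sigma_true = 567 * (1 + 0.173)
sigma_true = 665.1 MPa


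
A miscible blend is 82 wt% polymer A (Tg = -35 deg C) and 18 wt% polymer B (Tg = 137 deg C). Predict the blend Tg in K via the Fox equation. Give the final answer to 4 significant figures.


1/Tg = w1/Tg1 + w2/Tg2 (in Kelvin)
Tg1 = 238.15 K, Tg2 = 410.15 K
1/Tg = 0.82/238.15 + 0.18/410.15
Tg = 257.6 K


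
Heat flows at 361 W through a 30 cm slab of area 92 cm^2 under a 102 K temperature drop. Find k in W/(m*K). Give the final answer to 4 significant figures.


k = Q*L / (A*dT)
L = 0.3 m, A = 9.2e-03 m^2
k = 361 * 0.3 / (9.2e-03 * 102)
k = 115.4 W/(m*K)


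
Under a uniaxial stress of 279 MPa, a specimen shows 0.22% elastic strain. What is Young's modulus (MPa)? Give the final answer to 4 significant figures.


E = sigma / epsilon
epsilon = 0.22% = 2.2e-03
E = 279 / 2.2e-03
E = 126800 MPa


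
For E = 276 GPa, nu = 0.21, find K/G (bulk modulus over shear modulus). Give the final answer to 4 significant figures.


G = E / (2*(1+nu))
G = 276 / (2*(1+0.21)) = 114.05 GPa
K = E / (3*(1-2*nu))
K = 276 / (3*(1-2*0.21)) = 158.621 GPa
K/G = 158.621 / 114.05 = 1.391


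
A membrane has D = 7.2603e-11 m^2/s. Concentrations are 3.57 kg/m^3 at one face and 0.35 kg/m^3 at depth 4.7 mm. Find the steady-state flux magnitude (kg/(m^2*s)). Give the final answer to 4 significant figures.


J = -D * (dC/dx) = D * (C1 - C2) / dx
J = 7.2603e-11 * (3.57 - 0.35) / 4.7e-03
J = 4.974e-08 kg/(m^2*s)


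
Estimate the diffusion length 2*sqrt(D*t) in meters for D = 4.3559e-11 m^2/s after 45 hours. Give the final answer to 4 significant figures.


t = 45 hr = 162000 s
Diffusion length = 2*sqrt(D*t)
= 2*sqrt(4.3559e-11 * 162000)
= 5.313e-03 m


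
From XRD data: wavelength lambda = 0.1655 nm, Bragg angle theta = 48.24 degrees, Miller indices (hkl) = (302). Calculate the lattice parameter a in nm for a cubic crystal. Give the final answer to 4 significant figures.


d = lambda / (2*sin(theta))
d = 0.1655 / (2*sin(48.24 deg))
d = 0.110934 nm
a = d * sqrt(h^2+k^2+l^2) = 0.110934 * sqrt(13)
a = 0.4 nm


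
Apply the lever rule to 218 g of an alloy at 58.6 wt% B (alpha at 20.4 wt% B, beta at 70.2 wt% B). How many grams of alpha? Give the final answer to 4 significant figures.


f_alpha = (C_beta - C0) / (C_beta - C_alpha)
f_alpha = (70.2 - 58.6) / (70.2 - 20.4) = 0.232932
m_alpha = f_alpha * m_total = 0.232932 * 218 = 50.78 g


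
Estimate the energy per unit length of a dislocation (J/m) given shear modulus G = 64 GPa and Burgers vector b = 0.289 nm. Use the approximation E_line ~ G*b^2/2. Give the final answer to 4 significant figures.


E = G*b^2/2
b = 0.289 nm = 2.89e-10 m
G = 64 GPa = 6.4e+10 Pa
E = 0.5 * 6.4e+10 * (2.89e-10)^2
E = 2.673e-09 J/m


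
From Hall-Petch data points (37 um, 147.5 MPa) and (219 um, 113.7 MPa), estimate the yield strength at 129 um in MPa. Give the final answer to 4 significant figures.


sigma_y = sigma0 + k / sqrt(d)
1/sqrt(d1) = 1/sqrt(3.7e-05) = 164.399;  1/sqrt(d2) = 67.5737
k = (sigma1 - sigma2) / (1/sqrt(d1) - 1/sqrt(d2)) = (147.5 - 113.7) / (164.399 - 67.5737) = 0.349082 MPa*m^0.5
sigma0 = sigma1 - k/sqrt(d1) = 147.5 - 0.349082*164.399 = 90.1112 MPa
sigma_y(d3) = 90.1112 + 0.349082 / sqrt(1.29e-04) = 120.8 MPa


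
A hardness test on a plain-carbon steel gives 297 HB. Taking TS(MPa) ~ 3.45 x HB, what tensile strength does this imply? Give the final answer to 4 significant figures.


TS (MPa) = 3.45 * HB
TS = 3.45 * 297
TS = 1025 MPa


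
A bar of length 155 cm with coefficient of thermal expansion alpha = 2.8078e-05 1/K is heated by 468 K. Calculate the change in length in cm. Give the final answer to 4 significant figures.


dL = L0 * alpha * dT
dL = 155 * 2.8078e-05 * 468
dL = 2.037 cm


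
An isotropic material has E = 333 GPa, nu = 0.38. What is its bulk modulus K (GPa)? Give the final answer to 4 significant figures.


K = E / (3*(1-2*nu))
K = 333 / (3*(1-2*0.38))
K = 462.5 GPa


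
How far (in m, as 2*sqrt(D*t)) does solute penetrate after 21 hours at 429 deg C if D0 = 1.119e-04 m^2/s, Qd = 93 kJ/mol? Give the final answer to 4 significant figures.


Step 1: D = D0 * exp(-Qd/(R*T))
T = 702.15 K
D = 1.119e-04 * exp(-93e3 / (8.314 * 702.15)) = 1.34923e-11 m^2/s
Step 2: L = 2*sqrt(D*t)
t = 21 h = 75600 s
L = 2*sqrt(1.34923e-11 * 75600) = 2.02e-03 m


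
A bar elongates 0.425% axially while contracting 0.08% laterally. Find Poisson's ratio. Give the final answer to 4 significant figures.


nu = -epsilon_lat / epsilon_axial
Lateral strain is contraction (negative), so using magnitudes:
nu = 0.08 / 0.425
nu = 0.1882


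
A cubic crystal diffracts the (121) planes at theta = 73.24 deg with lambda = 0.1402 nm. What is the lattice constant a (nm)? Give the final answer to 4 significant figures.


d = lambda / (2*sin(theta))
d = 0.1402 / (2*sin(73.24 deg))
d = 0.0732099 nm
a = d * sqrt(h^2+k^2+l^2) = 0.0732099 * sqrt(6)
a = 0.1793 nm


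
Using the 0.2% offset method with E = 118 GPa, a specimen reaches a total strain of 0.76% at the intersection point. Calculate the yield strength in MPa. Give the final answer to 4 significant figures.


Offset strain = 0.002
Elastic strain at yield = total_strain - offset = 7.6e-03 - 0.002 = 5.6e-03
sigma_y = E * elastic_strain = 118000 * 5.6e-03
sigma_y = 660.8 MPa


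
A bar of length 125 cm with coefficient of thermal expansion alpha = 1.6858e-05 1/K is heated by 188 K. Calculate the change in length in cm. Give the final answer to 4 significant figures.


dL = L0 * alpha * dT
dL = 125 * 1.6858e-05 * 188
dL = 0.3962 cm


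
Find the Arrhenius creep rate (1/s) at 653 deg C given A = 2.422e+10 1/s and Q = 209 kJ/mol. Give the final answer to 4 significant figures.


rate = A * exp(-Q / (R*T))
T = 653 + 273.15 = 926.15 K
rate = 2.422e+10 * exp(-209e3 / (8.314 * 926.15))
rate = 0.03946 1/s


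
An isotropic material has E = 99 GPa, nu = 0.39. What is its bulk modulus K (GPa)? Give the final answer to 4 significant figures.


K = E / (3*(1-2*nu))
K = 99 / (3*(1-2*0.39))
K = 150 GPa


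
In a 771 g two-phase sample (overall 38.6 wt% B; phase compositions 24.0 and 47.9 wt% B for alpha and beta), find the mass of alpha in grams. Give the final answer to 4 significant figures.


f_alpha = (C_beta - C0) / (C_beta - C_alpha)
f_alpha = (47.9 - 38.6) / (47.9 - 24.0) = 0.389121
m_alpha = f_alpha * m_total = 0.389121 * 771 = 300 g


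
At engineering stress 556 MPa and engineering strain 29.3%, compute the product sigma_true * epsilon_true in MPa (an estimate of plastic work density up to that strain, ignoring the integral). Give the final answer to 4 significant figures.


sigma_true = sigma_eng * (1 + epsilon_eng)
sigma_true = 556 * (1 + 0.293) = 718.908 MPa
epsilon_true = ln(1 + epsilon_eng)
epsilon_true = ln(1 + 0.293) = 0.256965
sigma_true * epsilon_true = 718.908 * 0.256965 = 184.7 MPa


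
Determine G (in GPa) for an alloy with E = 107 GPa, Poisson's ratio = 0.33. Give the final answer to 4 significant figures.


G = E / (2*(1+nu))
G = 107 / (2*(1+0.33))
G = 40.23 GPa


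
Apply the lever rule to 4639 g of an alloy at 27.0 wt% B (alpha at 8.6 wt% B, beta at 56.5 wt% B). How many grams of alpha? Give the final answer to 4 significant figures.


f_alpha = (C_beta - C0) / (C_beta - C_alpha)
f_alpha = (56.5 - 27.0) / (56.5 - 8.6) = 0.615866
m_alpha = f_alpha * m_total = 0.615866 * 4639 = 2857 g


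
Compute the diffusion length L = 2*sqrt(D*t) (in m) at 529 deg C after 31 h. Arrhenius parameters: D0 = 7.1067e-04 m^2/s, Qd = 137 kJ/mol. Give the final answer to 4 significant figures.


Step 1: D = D0 * exp(-Qd/(R*T))
T = 802.15 K
D = 7.1067e-04 * exp(-137e3 / (8.314 * 802.15)) = 8.51411e-13 m^2/s
Step 2: L = 2*sqrt(D*t)
t = 31 h = 111600 s
L = 2*sqrt(8.51411e-13 * 111600) = 6.165e-04 m


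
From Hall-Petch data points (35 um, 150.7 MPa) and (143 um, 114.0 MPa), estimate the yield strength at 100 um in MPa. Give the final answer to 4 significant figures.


sigma_y = sigma0 + k / sqrt(d)
1/sqrt(d1) = 1/sqrt(3.5e-05) = 169.031;  1/sqrt(d2) = 83.6242
k = (sigma1 - sigma2) / (1/sqrt(d1) - 1/sqrt(d2)) = (150.7 - 114.0) / (169.031 - 83.6242) = 0.429709 MPa*m^0.5
sigma0 = sigma1 - k/sqrt(d1) = 150.7 - 0.429709*169.031 = 78.0659 MPa
sigma_y(d3) = 78.0659 + 0.429709 / sqrt(1e-04) = 121 MPa


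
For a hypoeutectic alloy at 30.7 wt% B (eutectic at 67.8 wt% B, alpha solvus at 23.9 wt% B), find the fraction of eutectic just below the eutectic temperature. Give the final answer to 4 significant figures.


f_primary = (C_e - C0) / (C_e - C_alpha_max)
f_primary = (67.8 - 30.7) / (67.8 - 23.9)
f_primary = 0.845103
f_eutectic = 1 - 0.845103 = 0.1549


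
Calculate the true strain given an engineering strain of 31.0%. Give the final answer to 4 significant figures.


epsilon_true = ln(1 + epsilon_eng)
epsilon_true = ln(1 + 0.31)
epsilon_true = 0.27


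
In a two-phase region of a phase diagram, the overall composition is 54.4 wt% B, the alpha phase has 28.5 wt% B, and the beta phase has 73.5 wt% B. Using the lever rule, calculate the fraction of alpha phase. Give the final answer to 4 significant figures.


f_alpha = (C_beta - C0) / (C_beta - C_alpha)
f_alpha = (73.5 - 54.4) / (73.5 - 28.5)
f_alpha = 0.4244


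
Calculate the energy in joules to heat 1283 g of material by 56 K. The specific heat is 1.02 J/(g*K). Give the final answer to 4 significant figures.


Q = m * cp * dT
Q = 1283 * 1.02 * 56
Q = 73280 J


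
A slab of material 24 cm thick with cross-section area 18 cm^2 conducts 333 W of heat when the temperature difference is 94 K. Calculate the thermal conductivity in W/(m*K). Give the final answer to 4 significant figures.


k = Q*L / (A*dT)
L = 0.24 m, A = 1.8e-03 m^2
k = 333 * 0.24 / (1.8e-03 * 94)
k = 472.3 W/(m*K)


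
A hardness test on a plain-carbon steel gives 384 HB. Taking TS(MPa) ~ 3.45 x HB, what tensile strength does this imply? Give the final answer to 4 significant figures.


TS (MPa) = 3.45 * HB
TS = 3.45 * 384
TS = 1325 MPa


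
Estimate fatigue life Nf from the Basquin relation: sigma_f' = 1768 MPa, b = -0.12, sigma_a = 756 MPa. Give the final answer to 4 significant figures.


sigma_a = sigma_f' * (2*Nf)^b
2*Nf = (sigma_a / sigma_f')^(1/b)
2*Nf = (756 / 1768)^(1/-0.12)
2*Nf = 1187.6
Nf = 593.8 cycles


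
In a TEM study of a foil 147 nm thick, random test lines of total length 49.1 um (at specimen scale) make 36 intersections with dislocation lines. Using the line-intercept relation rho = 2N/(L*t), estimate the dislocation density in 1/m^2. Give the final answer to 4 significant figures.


rho = 2N / (L * t)
L = 49.1 um = 4.91e-05 m, t = 147 nm = 1.47e-07 m
rho = 2 * 36 / (4.91e-05 * 1.47e-07)
rho = 9.975e+12 1/m^2


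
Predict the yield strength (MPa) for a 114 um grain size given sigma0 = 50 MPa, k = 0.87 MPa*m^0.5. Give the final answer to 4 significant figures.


sigma_y = sigma0 + k / sqrt(d)
d = 114 um = 1.14e-04 m
sigma_y = 50 + 0.87 / sqrt(1.14e-04)
sigma_y = 131.5 MPa


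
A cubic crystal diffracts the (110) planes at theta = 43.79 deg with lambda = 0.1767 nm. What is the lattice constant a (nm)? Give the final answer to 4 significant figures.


d = lambda / (2*sin(theta))
d = 0.1767 / (2*sin(43.79 deg))
d = 0.12767 nm
a = d * sqrt(h^2+k^2+l^2) = 0.12767 * sqrt(2)
a = 0.1806 nm


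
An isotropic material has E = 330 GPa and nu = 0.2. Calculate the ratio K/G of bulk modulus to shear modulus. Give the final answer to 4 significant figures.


G = E / (2*(1+nu))
G = 330 / (2*(1+0.2)) = 137.5 GPa
K = E / (3*(1-2*nu))
K = 330 / (3*(1-2*0.2)) = 183.333 GPa
K/G = 183.333 / 137.5 = 1.333


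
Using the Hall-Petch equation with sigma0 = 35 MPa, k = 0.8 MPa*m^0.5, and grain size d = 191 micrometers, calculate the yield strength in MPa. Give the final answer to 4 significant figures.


sigma_y = sigma0 + k / sqrt(d)
d = 191 um = 1.91e-04 m
sigma_y = 35 + 0.8 / sqrt(1.91e-04)
sigma_y = 92.89 MPa


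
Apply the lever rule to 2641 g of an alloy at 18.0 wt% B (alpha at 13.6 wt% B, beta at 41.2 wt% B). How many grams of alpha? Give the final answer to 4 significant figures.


f_alpha = (C_beta - C0) / (C_beta - C_alpha)
f_alpha = (41.2 - 18.0) / (41.2 - 13.6) = 0.84058
m_alpha = f_alpha * m_total = 0.84058 * 2641 = 2220 g


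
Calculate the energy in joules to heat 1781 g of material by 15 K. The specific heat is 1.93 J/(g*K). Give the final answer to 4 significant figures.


Q = m * cp * dT
Q = 1781 * 1.93 * 15
Q = 51560 J


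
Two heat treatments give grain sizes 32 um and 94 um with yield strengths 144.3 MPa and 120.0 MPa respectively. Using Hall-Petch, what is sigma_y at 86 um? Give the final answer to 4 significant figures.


sigma_y = sigma0 + k / sqrt(d)
1/sqrt(d1) = 1/sqrt(3.2e-05) = 176.777;  1/sqrt(d2) = 103.142
k = (sigma1 - sigma2) / (1/sqrt(d1) - 1/sqrt(d2)) = (144.3 - 120.0) / (176.777 - 103.142) = 0.330008 MPa*m^0.5
sigma0 = sigma1 - k/sqrt(d1) = 144.3 - 0.330008*176.777 = 85.9623 MPa
sigma_y(d3) = 85.9623 + 0.330008 / sqrt(8.6e-05) = 121.5 MPa


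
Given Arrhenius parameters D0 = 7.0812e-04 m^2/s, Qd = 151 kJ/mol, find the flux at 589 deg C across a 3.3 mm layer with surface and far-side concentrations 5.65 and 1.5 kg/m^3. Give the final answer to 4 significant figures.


Step 1: D = D0 * exp(-Qd/(R*T))
T = 589 + 273.15 = 862.15 K
D = 7.0812e-04 * exp(-151e3 / (8.314 * 862.15)) = 5.02593e-13 m^2/s
Step 2: J = D * (C1 - C2) / dx
J = 5.02593e-13 * (5.65 - 1.5) / 3.3e-03
J = 6.32e-10 kg/(m^2*s)


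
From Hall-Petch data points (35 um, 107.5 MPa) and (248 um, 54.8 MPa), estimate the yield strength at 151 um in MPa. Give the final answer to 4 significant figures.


sigma_y = sigma0 + k / sqrt(d)
1/sqrt(d1) = 1/sqrt(3.5e-05) = 169.031;  1/sqrt(d2) = 63.5001
k = (sigma1 - sigma2) / (1/sqrt(d1) - 1/sqrt(d2)) = (107.5 - 54.8) / (169.031 - 63.5001) = 0.49938 MPa*m^0.5
sigma0 = sigma1 - k/sqrt(d1) = 107.5 - 0.49938*169.031 = 23.0893 MPa
sigma_y(d3) = 23.0893 + 0.49938 / sqrt(1.51e-04) = 63.73 MPa


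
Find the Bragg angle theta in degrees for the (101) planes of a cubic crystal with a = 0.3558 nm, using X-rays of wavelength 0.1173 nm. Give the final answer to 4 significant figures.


d = a / sqrt(h^2+k^2+l^2)
d = 0.3558 / sqrt(2) = 0.251589 nm
lambda = 2*d*sin(theta)  =>  sin(theta) = lambda / (2*d)
sin(theta) = 0.1173 / (2 * 0.251589) = 0.233119
theta = 13.48 deg


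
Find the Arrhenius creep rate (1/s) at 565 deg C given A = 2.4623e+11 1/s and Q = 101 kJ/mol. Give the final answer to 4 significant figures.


rate = A * exp(-Q / (R*T))
T = 565 + 273.15 = 838.15 K
rate = 2.4623e+11 * exp(-101e3 / (8.314 * 838.15))
rate = 124900 1/s


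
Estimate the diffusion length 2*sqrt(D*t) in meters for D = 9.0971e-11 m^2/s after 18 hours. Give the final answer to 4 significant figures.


t = 18 hr = 64800 s
Diffusion length = 2*sqrt(D*t)
= 2*sqrt(9.0971e-11 * 64800)
= 4.856e-03 m


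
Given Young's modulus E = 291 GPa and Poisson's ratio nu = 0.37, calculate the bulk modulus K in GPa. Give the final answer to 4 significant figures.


K = E / (3*(1-2*nu))
K = 291 / (3*(1-2*0.37))
K = 373.1 GPa


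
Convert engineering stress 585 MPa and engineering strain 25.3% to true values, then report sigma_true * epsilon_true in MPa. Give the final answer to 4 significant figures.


sigma_true = sigma_eng * (1 + epsilon_eng)
sigma_true = 585 * (1 + 0.253) = 733.005 MPa
epsilon_true = ln(1 + epsilon_eng)
epsilon_true = ln(1 + 0.253) = 0.225541
sigma_true * epsilon_true = 733.005 * 0.225541 = 165.3 MPa


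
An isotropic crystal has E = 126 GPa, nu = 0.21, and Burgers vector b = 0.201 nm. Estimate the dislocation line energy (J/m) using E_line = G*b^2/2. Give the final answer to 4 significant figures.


Step 1: G = E / (2*(1+nu))
G = 126 / (2*(1+0.21)) = 52.0661 GPa = 5.20661e+10 Pa
Step 2: E_line = G*b^2/2
b = 0.201 nm = 2.01e-10 m
E_line = 0.5 * 5.20661e+10 * (2.01e-10)^2 = 1.052e-09 J/m


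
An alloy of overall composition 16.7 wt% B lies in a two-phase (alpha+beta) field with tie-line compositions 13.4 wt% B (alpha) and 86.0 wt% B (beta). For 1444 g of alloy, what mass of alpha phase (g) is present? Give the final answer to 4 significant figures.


f_alpha = (C_beta - C0) / (C_beta - C_alpha)
f_alpha = (86.0 - 16.7) / (86.0 - 13.4) = 0.954545
m_alpha = f_alpha * m_total = 0.954545 * 1444 = 1378 g


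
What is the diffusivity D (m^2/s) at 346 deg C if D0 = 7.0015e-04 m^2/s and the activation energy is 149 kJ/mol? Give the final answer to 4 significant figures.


D = D0 * exp(-Qd / (R*T))
T = 619.15 K
D = 7.0015e-04 * exp(-149e3 / (8.314 * 619.15))
D = 1.881e-16 m^2/s


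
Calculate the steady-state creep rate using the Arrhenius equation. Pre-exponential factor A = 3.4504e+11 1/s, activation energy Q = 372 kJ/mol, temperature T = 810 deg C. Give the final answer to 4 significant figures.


rate = A * exp(-Q / (R*T))
T = 810 + 273.15 = 1083.15 K
rate = 3.4504e+11 * exp(-372e3 / (8.314 * 1083.15))
rate = 3.959e-07 1/s


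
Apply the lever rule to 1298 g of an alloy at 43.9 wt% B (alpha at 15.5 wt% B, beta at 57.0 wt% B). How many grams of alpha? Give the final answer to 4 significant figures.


f_alpha = (C_beta - C0) / (C_beta - C_alpha)
f_alpha = (57.0 - 43.9) / (57.0 - 15.5) = 0.315663
m_alpha = f_alpha * m_total = 0.315663 * 1298 = 409.7 g


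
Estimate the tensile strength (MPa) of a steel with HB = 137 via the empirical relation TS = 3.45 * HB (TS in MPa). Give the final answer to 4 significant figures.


TS (MPa) = 3.45 * HB
TS = 3.45 * 137
TS = 472.7 MPa


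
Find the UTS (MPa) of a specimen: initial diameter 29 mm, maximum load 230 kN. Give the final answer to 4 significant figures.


A0 = pi*(d/2)^2 = pi*(29/2)^2 = 660.52 mm^2
UTS = F_max / A0 = 230*1000 / 660.52
UTS = 348.2 MPa


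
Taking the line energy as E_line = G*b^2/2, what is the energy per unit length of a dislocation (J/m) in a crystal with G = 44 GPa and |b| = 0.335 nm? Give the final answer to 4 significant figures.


E = G*b^2/2
b = 0.335 nm = 3.35e-10 m
G = 44 GPa = 4.4e+10 Pa
E = 0.5 * 4.4e+10 * (3.35e-10)^2
E = 2.469e-09 J/m


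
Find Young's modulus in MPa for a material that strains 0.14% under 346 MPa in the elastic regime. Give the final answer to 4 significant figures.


E = sigma / epsilon
epsilon = 0.14% = 1.4e-03
E = 346 / 1.4e-03
E = 247100 MPa


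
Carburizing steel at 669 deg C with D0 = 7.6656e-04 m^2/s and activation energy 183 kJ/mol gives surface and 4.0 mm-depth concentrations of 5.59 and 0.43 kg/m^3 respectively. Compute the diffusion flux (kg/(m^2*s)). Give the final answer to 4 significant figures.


Step 1: D = D0 * exp(-Qd/(R*T))
T = 669 + 273.15 = 942.15 K
D = 7.6656e-04 * exp(-183e3 / (8.314 * 942.15)) = 5.47396e-14 m^2/s
Step 2: J = D * (C1 - C2) / dx
J = 5.47396e-14 * (5.59 - 0.43) / 4e-03
J = 7.061e-11 kg/(m^2*s)


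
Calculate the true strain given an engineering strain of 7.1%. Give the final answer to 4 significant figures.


epsilon_true = ln(1 + epsilon_eng)
epsilon_true = ln(1 + 0.071)
epsilon_true = 0.06859


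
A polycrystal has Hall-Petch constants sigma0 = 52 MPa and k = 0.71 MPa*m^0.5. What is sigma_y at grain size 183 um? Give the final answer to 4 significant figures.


sigma_y = sigma0 + k / sqrt(d)
d = 183 um = 1.83e-04 m
sigma_y = 52 + 0.71 / sqrt(1.83e-04)
sigma_y = 104.5 MPa


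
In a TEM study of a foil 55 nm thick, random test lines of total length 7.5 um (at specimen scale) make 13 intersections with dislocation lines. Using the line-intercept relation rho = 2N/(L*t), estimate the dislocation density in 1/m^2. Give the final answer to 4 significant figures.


rho = 2N / (L * t)
L = 7.5 um = 7.5e-06 m, t = 55 nm = 5.5e-08 m
rho = 2 * 13 / (7.5e-06 * 5.5e-08)
rho = 6.303e+13 1/m^2


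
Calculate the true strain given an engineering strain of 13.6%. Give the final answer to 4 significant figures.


epsilon_true = ln(1 + epsilon_eng)
epsilon_true = ln(1 + 0.136)
epsilon_true = 0.1275


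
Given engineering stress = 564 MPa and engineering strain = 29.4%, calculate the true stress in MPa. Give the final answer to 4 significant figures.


sigma_true = sigma_eng * (1 + epsilon_eng)
sigma_true = 564 * (1 + 0.294)
sigma_true = 729.8 MPa


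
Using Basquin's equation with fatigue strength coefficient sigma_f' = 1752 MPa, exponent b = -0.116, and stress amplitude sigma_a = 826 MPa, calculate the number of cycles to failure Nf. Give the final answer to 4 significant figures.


sigma_a = sigma_f' * (2*Nf)^b
2*Nf = (sigma_a / sigma_f')^(1/b)
2*Nf = (826 / 1752)^(1/-0.116)
2*Nf = 653.313
Nf = 326.7 cycles


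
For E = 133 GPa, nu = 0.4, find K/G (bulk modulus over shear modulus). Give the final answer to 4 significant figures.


G = E / (2*(1+nu))
G = 133 / (2*(1+0.4)) = 47.5 GPa
K = E / (3*(1-2*nu))
K = 133 / (3*(1-2*0.4)) = 221.667 GPa
K/G = 221.667 / 47.5 = 4.667


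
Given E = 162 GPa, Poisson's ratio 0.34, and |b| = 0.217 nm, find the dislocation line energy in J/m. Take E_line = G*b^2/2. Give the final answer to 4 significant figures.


Step 1: G = E / (2*(1+nu))
G = 162 / (2*(1+0.34)) = 60.4478 GPa = 6.04478e+10 Pa
Step 2: E_line = G*b^2/2
b = 0.217 nm = 2.17e-10 m
E_line = 0.5 * 6.04478e+10 * (2.17e-10)^2 = 1.423e-09 J/m


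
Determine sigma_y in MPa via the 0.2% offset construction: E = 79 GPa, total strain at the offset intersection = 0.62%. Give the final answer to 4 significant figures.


Offset strain = 0.002
Elastic strain at yield = total_strain - offset = 6.2e-03 - 0.002 = 4.2e-03
sigma_y = E * elastic_strain = 79000 * 4.2e-03
sigma_y = 331.8 MPa


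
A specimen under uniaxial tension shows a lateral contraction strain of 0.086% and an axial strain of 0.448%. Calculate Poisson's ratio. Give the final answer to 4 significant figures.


nu = -epsilon_lat / epsilon_axial
Lateral strain is contraction (negative), so using magnitudes:
nu = 0.086 / 0.448
nu = 0.192


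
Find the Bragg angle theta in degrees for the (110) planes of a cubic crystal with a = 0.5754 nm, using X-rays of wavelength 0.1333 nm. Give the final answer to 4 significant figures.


d = a / sqrt(h^2+k^2+l^2)
d = 0.5754 / sqrt(2) = 0.406869 nm
lambda = 2*d*sin(theta)  =>  sin(theta) = lambda / (2*d)
sin(theta) = 0.1333 / (2 * 0.406869) = 0.163812
theta = 9.428 deg


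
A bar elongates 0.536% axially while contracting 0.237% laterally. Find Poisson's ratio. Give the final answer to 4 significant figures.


nu = -epsilon_lat / epsilon_axial
Lateral strain is contraction (negative), so using magnitudes:
nu = 0.237 / 0.536
nu = 0.4422


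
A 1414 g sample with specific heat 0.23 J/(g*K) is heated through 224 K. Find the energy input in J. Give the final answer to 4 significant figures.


Q = m * cp * dT
Q = 1414 * 0.23 * 224
Q = 72850 J


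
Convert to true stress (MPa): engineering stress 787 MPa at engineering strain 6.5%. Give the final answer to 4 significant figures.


sigma_true = sigma_eng * (1 + epsilon_eng)
sigma_true = 787 * (1 + 0.065)
sigma_true = 838.2 MPa


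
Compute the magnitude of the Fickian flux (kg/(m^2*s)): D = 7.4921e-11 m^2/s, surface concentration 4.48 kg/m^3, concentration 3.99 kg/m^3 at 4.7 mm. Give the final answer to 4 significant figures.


J = -D * (dC/dx) = D * (C1 - C2) / dx
J = 7.4921e-11 * (4.48 - 3.99) / 4.7e-03
J = 7.811e-09 kg/(m^2*s)


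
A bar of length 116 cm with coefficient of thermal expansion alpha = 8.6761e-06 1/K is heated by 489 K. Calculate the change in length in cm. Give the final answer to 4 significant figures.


dL = L0 * alpha * dT
dL = 116 * 8.6761e-06 * 489
dL = 0.4921 cm


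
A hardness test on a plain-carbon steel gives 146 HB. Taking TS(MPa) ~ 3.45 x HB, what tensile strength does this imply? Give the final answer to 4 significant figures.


TS (MPa) = 3.45 * HB
TS = 3.45 * 146
TS = 503.7 MPa


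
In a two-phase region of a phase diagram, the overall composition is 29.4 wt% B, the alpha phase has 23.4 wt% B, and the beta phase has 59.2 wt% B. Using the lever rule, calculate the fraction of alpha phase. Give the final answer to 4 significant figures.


f_alpha = (C_beta - C0) / (C_beta - C_alpha)
f_alpha = (59.2 - 29.4) / (59.2 - 23.4)
f_alpha = 0.8324


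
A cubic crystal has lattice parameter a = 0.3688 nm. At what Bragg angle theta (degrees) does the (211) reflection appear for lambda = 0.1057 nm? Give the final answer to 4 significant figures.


d = a / sqrt(h^2+k^2+l^2)
d = 0.3688 / sqrt(6) = 0.150562 nm
lambda = 2*d*sin(theta)  =>  sin(theta) = lambda / (2*d)
sin(theta) = 0.1057 / (2 * 0.150562) = 0.351018
theta = 20.55 deg


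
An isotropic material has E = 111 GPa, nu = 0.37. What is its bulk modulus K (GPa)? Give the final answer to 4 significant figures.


K = E / (3*(1-2*nu))
K = 111 / (3*(1-2*0.37))
K = 142.3 GPa


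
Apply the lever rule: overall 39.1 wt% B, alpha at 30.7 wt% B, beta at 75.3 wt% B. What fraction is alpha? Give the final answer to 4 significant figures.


f_alpha = (C_beta - C0) / (C_beta - C_alpha)
f_alpha = (75.3 - 39.1) / (75.3 - 30.7)
f_alpha = 0.8117


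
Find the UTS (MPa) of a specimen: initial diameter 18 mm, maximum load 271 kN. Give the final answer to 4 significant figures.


A0 = pi*(d/2)^2 = pi*(18/2)^2 = 254.469 mm^2
UTS = F_max / A0 = 271*1000 / 254.469
UTS = 1065 MPa


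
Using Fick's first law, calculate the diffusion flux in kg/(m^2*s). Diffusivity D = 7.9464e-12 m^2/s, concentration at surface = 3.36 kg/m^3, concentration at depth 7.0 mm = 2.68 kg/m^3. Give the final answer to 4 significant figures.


J = -D * (dC/dx) = D * (C1 - C2) / dx
J = 7.9464e-12 * (3.36 - 2.68) / 7e-03
J = 7.719e-10 kg/(m^2*s)


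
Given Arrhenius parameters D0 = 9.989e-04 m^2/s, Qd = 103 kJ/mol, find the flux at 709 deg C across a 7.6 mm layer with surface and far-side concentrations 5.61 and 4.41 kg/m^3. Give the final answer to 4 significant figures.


Step 1: D = D0 * exp(-Qd/(R*T))
T = 709 + 273.15 = 982.15 K
D = 9.989e-04 * exp(-103e3 / (8.314 * 982.15)) = 3.32181e-09 m^2/s
Step 2: J = D * (C1 - C2) / dx
J = 3.32181e-09 * (5.61 - 4.41) / 7.6e-03
J = 5.245e-07 kg/(m^2*s)


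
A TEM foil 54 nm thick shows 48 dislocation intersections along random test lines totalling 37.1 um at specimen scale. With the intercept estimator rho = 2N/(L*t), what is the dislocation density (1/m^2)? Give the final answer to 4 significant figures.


rho = 2N / (L * t)
L = 37.1 um = 3.71e-05 m, t = 54 nm = 5.4e-08 m
rho = 2 * 48 / (3.71e-05 * 5.4e-08)
rho = 4.792e+13 1/m^2


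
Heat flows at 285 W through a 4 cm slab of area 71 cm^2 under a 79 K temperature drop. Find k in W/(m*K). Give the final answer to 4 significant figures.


k = Q*L / (A*dT)
L = 0.04 m, A = 7.1e-03 m^2
k = 285 * 0.04 / (7.1e-03 * 79)
k = 20.32 W/(m*K)


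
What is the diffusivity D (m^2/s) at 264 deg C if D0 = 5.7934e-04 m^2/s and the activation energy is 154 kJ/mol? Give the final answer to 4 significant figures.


D = D0 * exp(-Qd / (R*T))
T = 537.15 K
D = 5.7934e-04 * exp(-154e3 / (8.314 * 537.15))
D = 6.121e-19 m^2/s


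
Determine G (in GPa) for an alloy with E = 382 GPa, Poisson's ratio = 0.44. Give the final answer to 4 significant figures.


G = E / (2*(1+nu))
G = 382 / (2*(1+0.44))
G = 132.6 GPa


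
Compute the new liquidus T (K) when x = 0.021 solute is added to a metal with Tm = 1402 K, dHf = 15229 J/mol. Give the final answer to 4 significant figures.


dT = R*Tm^2*x / dHf
dT = 8.314 * 1402^2 * 0.021 / 15229
dT = 22.5348 K
T_new = 1402 - 22.5348 = 1379 K


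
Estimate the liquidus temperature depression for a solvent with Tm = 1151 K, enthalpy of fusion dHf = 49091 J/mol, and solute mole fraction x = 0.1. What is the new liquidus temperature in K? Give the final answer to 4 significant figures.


dT = R*Tm^2*x / dHf
dT = 8.314 * 1151^2 * 0.1 / 49091
dT = 22.4367 K
T_new = 1151 - 22.4367 = 1129 K


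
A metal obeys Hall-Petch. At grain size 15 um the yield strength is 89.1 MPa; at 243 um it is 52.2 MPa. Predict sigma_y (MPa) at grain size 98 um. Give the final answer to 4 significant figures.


sigma_y = sigma0 + k / sqrt(d)
1/sqrt(d1) = 1/sqrt(1.5e-05) = 258.199;  1/sqrt(d2) = 64.15
k = (sigma1 - sigma2) / (1/sqrt(d1) - 1/sqrt(d2)) = (89.1 - 52.2) / (258.199 - 64.15) = 0.190158 MPa*m^0.5
sigma0 = sigma1 - k/sqrt(d1) = 89.1 - 0.190158*258.199 = 40.0013 MPa
sigma_y(d3) = 40.0013 + 0.190158 / sqrt(9.8e-05) = 59.21 MPa


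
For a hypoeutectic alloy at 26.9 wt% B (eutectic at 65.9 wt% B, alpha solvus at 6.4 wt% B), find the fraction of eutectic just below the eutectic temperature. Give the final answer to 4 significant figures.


f_primary = (C_e - C0) / (C_e - C_alpha_max)
f_primary = (65.9 - 26.9) / (65.9 - 6.4)
f_primary = 0.655462
f_eutectic = 1 - 0.655462 = 0.3445


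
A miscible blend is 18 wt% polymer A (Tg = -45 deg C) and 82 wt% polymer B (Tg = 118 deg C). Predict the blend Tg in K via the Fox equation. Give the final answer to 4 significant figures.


1/Tg = w1/Tg1 + w2/Tg2 (in Kelvin)
Tg1 = 228.15 K, Tg2 = 391.15 K
1/Tg = 0.18/228.15 + 0.82/391.15
Tg = 346.6 K


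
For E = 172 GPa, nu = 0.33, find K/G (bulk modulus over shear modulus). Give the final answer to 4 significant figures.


G = E / (2*(1+nu))
G = 172 / (2*(1+0.33)) = 64.6617 GPa
K = E / (3*(1-2*nu))
K = 172 / (3*(1-2*0.33)) = 168.627 GPa
K/G = 168.627 / 64.6617 = 2.608


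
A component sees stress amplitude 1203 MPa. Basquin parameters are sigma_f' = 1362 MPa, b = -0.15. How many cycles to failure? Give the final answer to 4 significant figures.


sigma_a = sigma_f' * (2*Nf)^b
2*Nf = (sigma_a / sigma_f')^(1/b)
2*Nf = (1203 / 1362)^(1/-0.15)
2*Nf = 2.28776
Nf = 1.144 cycles


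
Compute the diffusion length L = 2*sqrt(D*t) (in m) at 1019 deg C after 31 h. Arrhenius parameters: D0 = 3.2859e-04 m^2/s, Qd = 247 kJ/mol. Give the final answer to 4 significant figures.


Step 1: D = D0 * exp(-Qd/(R*T))
T = 1292.15 K
D = 3.2859e-04 * exp(-247e3 / (8.314 * 1292.15)) = 3.39953e-14 m^2/s
Step 2: L = 2*sqrt(D*t)
t = 31 h = 111600 s
L = 2*sqrt(3.39953e-14 * 111600) = 1.232e-04 m


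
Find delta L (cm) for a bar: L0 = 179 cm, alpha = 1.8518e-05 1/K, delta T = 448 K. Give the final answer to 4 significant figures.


dL = L0 * alpha * dT
dL = 179 * 1.8518e-05 * 448
dL = 1.485 cm


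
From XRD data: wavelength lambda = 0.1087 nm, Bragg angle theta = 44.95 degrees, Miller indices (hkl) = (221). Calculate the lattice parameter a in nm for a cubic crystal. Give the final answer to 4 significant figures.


d = lambda / (2*sin(theta))
d = 0.1087 / (2*sin(44.95 deg))
d = 0.0769297 nm
a = d * sqrt(h^2+k^2+l^2) = 0.0769297 * sqrt(9)
a = 0.2308 nm


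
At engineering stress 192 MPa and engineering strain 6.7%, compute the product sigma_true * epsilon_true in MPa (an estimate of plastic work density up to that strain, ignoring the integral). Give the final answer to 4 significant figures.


sigma_true = sigma_eng * (1 + epsilon_eng)
sigma_true = 192 * (1 + 0.067) = 204.864 MPa
epsilon_true = ln(1 + epsilon_eng)
epsilon_true = ln(1 + 0.067) = 0.064851
sigma_true * epsilon_true = 204.864 * 0.064851 = 13.29 MPa


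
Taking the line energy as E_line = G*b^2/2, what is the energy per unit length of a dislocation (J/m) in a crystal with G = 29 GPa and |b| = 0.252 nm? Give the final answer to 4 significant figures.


E = G*b^2/2
b = 0.252 nm = 2.52e-10 m
G = 29 GPa = 2.9e+10 Pa
E = 0.5 * 2.9e+10 * (2.52e-10)^2
E = 9.208e-10 J/m


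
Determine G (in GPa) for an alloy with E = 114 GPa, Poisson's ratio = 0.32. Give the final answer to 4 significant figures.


G = E / (2*(1+nu))
G = 114 / (2*(1+0.32))
G = 43.18 GPa


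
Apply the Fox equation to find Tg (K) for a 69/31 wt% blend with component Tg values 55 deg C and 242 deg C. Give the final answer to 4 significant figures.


1/Tg = w1/Tg1 + w2/Tg2 (in Kelvin)
Tg1 = 328.15 K, Tg2 = 515.15 K
1/Tg = 0.69/328.15 + 0.31/515.15
Tg = 369.8 K


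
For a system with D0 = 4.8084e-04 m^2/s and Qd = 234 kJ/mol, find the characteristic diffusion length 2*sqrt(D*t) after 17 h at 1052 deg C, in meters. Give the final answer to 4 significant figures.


Step 1: D = D0 * exp(-Qd/(R*T))
T = 1325.15 K
D = 4.8084e-04 * exp(-234e3 / (8.314 * 1325.15)) = 2.86997e-13 m^2/s
Step 2: L = 2*sqrt(D*t)
t = 17 h = 61200 s
L = 2*sqrt(2.86997e-13 * 61200) = 2.651e-04 m


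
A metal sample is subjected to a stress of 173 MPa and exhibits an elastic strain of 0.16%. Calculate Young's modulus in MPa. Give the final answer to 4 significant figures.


E = sigma / epsilon
epsilon = 0.16% = 1.6e-03
E = 173 / 1.6e-03
E = 108100 MPa


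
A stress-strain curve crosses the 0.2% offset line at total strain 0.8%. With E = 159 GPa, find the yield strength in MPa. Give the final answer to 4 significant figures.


Offset strain = 0.002
Elastic strain at yield = total_strain - offset = 8e-03 - 0.002 = 6e-03
sigma_y = E * elastic_strain = 159000 * 6e-03
sigma_y = 954 MPa


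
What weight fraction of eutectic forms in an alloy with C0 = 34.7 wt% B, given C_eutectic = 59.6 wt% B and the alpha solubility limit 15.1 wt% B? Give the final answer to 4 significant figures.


f_primary = (C_e - C0) / (C_e - C_alpha_max)
f_primary = (59.6 - 34.7) / (59.6 - 15.1)
f_primary = 0.559551
f_eutectic = 1 - 0.559551 = 0.4404


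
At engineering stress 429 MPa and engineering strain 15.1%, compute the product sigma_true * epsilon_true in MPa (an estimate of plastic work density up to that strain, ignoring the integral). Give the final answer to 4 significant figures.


sigma_true = sigma_eng * (1 + epsilon_eng)
sigma_true = 429 * (1 + 0.151) = 493.779 MPa
epsilon_true = ln(1 + epsilon_eng)
epsilon_true = ln(1 + 0.151) = 0.140631
sigma_true * epsilon_true = 493.779 * 0.140631 = 69.44 MPa


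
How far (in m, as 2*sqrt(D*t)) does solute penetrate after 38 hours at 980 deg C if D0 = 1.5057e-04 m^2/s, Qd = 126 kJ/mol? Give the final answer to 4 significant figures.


Step 1: D = D0 * exp(-Qd/(R*T))
T = 1253.15 K
D = 1.5057e-04 * exp(-126e3 / (8.314 * 1253.15)) = 8.42427e-10 m^2/s
Step 2: L = 2*sqrt(D*t)
t = 38 h = 136800 s
L = 2*sqrt(8.42427e-10 * 136800) = 0.02147 m


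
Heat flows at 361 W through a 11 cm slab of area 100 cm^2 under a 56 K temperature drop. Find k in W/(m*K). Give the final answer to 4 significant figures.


k = Q*L / (A*dT)
L = 0.11 m, A = 0.01 m^2
k = 361 * 0.11 / (0.01 * 56)
k = 70.91 W/(m*K)


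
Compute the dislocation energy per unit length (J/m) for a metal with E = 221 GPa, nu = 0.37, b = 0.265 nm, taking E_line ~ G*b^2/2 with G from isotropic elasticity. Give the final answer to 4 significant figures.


Step 1: G = E / (2*(1+nu))
G = 221 / (2*(1+0.37)) = 80.6569 GPa = 8.06569e+10 Pa
Step 2: E_line = G*b^2/2
b = 0.265 nm = 2.65e-10 m
E_line = 0.5 * 8.06569e+10 * (2.65e-10)^2 = 2.832e-09 J/m
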